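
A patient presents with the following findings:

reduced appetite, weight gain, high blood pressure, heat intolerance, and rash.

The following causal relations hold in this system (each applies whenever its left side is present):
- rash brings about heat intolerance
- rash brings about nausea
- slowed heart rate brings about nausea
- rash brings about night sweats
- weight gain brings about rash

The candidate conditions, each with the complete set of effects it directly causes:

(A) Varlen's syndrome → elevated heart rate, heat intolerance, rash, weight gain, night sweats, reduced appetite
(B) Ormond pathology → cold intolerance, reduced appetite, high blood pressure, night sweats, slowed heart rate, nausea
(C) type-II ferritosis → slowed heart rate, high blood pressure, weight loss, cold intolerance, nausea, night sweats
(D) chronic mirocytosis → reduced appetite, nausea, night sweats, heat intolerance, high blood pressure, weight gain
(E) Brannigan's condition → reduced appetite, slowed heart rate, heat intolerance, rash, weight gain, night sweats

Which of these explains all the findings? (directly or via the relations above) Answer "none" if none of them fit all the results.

Per-candidate check:
(A) Varlen's syndrome — does not account for high blood pressure
(B) Ormond pathology — fails on weight gain, heat intolerance, rash (predicts cold intolerance, not heat intolerance)
(C) type-II ferritosis — reduced appetite ✗; weight gain ✗; high blood pressure ✓; heat intolerance ✗; rash ✗
(D) chronic mirocytosis — accounts for every observation (rash by weight gain → rash)
(E) Brannigan's condition — does not account for high blood pressure
Only (D) is consistent with every observation.

D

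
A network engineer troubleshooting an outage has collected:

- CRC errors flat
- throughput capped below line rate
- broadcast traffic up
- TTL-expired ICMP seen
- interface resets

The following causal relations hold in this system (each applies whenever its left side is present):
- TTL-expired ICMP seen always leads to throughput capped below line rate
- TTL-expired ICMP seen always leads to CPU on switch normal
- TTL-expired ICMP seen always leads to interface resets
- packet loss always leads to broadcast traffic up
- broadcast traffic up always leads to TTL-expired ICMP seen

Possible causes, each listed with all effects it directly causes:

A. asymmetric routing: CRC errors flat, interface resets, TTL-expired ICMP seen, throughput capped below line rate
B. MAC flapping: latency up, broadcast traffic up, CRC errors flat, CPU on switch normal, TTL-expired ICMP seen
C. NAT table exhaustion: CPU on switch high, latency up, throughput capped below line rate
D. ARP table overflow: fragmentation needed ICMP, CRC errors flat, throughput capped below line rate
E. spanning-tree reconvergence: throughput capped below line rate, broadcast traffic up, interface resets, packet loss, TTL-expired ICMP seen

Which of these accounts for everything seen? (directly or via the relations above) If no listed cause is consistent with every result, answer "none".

Testing each hypothesis:
(A) asymmetric routing — CRC errors flat yes; throughput capped below line rate yes; broadcast traffic up NO; TTL-expired ICMP seen yes; interface resets yes
(B) MAC flapping — accounts for every observation (throughput capped below line rate through TTL-expired ICMP seen → throughput capped below line rate)
(C) NAT table exhaustion — CRC errors flat NO; throughput capped below line rate yes; broadcast traffic up NO; TTL-expired ICMP seen NO; interface resets NO
(D) ARP table overflow — CRC errors flat yes; throughput capped below line rate yes; broadcast traffic up NO; TTL-expired ICMP seen NO; interface resets NO
(E) spanning-tree reconvergence — CRC errors flat NO; throughput capped below line rate yes; broadcast traffic up yes; TTL-expired ICMP seen yes; interface resets yes
Only (B) is consistent with every observation.

B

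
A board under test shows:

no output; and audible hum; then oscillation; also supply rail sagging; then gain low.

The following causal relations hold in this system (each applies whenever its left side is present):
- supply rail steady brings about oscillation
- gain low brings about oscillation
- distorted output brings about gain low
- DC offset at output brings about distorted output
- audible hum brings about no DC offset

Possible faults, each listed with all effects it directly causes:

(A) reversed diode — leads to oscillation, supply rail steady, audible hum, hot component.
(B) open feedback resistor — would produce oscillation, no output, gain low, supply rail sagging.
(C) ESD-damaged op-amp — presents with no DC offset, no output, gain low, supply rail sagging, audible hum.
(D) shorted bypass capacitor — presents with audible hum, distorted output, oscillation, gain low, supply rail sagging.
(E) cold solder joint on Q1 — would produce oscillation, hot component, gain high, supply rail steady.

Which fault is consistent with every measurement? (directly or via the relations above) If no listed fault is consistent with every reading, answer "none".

C

Checking each candidate against the observations:
(A) reversed diode — no output miss; audible hum match; oscillation match; supply rail sagging miss; gain low miss
(B) open feedback resistor — does not account for audible hum
(C) ESD-damaged op-amp — no output match; audible hum match; oscillation match (via gain low → oscillation); supply rail sagging match; gain low match
(D) shorted bypass capacitor — no output miss; audible hum match; oscillation match; supply rail sagging match; gain low match
(E) cold solder joint on Q1 — fails on no output, audible hum, supply rail sagging, gain low (predicts supply rail steady, not supply rail sagging; predicts gain high, not gain low)
(C) is the only candidate with no mismatches.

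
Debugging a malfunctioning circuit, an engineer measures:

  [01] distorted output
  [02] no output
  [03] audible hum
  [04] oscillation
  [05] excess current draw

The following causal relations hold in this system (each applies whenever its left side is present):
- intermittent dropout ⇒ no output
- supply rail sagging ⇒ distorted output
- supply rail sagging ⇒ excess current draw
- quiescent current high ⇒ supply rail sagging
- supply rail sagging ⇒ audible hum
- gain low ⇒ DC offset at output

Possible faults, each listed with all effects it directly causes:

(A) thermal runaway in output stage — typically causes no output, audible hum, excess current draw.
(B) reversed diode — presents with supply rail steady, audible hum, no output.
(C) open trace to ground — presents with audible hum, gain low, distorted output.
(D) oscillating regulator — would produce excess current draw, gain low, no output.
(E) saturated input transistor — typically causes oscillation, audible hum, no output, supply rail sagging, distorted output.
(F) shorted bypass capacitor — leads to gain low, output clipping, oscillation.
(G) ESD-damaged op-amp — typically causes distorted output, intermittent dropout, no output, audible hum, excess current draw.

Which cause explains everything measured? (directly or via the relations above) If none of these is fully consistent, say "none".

E

Per-candidate check:
(A) thermal runaway in output stage — distorted output -; no output +; audible hum +; oscillation -; excess current draw +
(B) reversed diode — does not account for distorted output, oscillation, excess current draw
(C) open trace to ground — distorted output +; no output -; audible hum +; oscillation -; excess current draw -
(D) oscillating regulator — distorted output -; no output +; audible hum -; oscillation -; excess current draw +
(E) saturated input transistor — accounts for every observation (excess current draw via supply rail sagging → excess current draw)
(F) shorted bypass capacitor — does not account for distorted output, no output, audible hum, excess current draw
(G) ESD-damaged op-amp — does not account for oscillation
(E) alone accounts for all the evidence.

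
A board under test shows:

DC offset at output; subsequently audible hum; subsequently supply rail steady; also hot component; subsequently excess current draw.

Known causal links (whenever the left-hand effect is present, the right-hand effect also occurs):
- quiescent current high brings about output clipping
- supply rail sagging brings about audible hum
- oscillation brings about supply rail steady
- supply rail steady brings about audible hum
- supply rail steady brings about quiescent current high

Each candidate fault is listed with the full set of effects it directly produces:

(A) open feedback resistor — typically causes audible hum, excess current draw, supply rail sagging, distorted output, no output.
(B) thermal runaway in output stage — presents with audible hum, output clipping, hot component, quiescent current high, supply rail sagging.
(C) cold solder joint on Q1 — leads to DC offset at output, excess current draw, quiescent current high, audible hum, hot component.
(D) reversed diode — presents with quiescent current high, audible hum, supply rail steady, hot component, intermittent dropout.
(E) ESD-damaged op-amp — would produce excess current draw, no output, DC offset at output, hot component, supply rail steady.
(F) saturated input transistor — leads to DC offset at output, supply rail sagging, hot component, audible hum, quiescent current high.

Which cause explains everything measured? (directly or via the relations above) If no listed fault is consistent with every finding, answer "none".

Per-candidate check:
(A) open feedback resistor — fails on DC offset at output, supply rail steady, hot component (predicts supply rail sagging, not supply rail steady)
(B) thermal runaway in output stage — fails on DC offset at output, supply rail steady, excess current draw (predicts supply rail sagging, not supply rail steady)
(C) cold solder joint on Q1 — does not account for supply rail steady
(D) reversed diode — DC offset at output -; audible hum +; supply rail steady +; hot component +; excess current draw -
(E) ESD-damaged op-amp — DC offset at output +; audible hum + (through supply rail steady → audible hum); supply rail steady +; hot component +; excess current draw +
(F) saturated input transistor — fails on supply rail steady, excess current draw (predicts supply rail sagging, not supply rail steady)
(E) alone accounts for all the evidence.

E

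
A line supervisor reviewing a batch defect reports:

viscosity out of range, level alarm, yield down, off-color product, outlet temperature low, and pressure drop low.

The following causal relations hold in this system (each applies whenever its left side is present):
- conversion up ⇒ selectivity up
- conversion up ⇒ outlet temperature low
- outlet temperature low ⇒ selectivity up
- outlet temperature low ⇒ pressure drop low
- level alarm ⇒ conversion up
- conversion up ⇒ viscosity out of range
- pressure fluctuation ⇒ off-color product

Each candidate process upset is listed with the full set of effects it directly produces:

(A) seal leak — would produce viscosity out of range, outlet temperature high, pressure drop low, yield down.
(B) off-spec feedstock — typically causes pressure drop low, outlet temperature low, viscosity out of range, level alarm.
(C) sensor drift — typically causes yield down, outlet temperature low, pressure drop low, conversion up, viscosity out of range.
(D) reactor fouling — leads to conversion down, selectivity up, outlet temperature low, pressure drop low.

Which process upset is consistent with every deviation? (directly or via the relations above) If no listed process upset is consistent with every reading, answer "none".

For each candidate, compare predicted effects to what was observed:
(A) seal leak — viscosity out of range match; level alarm miss; yield down match; off-color product miss; outlet temperature low miss; pressure drop low match
(B) off-spec feedstock — does not account for yield down, off-color product
(C) sensor drift — viscosity out of range match; level alarm miss; yield down match; off-color product miss; outlet temperature low match; pressure drop low match
(D) reactor fouling — does not account for viscosity out of range, level alarm, yield down, off-color product
None of the listed candidates fits everything.

none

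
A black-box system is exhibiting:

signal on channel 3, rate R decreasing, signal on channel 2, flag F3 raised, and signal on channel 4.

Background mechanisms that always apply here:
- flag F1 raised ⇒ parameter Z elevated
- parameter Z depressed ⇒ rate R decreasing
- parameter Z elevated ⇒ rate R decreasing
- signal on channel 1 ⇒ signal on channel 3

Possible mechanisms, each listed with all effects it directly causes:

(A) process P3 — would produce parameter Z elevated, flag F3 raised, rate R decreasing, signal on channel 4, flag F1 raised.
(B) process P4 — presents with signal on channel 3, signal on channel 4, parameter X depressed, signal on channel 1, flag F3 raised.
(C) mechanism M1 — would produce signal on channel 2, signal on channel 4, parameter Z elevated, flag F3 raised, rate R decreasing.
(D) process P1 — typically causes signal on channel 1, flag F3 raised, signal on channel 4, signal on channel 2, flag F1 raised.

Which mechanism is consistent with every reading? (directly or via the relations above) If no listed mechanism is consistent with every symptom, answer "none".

D

Per-candidate check:
(A) process P3 — does not account for signal on channel 3, signal on channel 2
(B) process P4 — does not account for rate R decreasing, signal on channel 2
(C) mechanism M1 — signal on channel 3 miss; rate R decreasing match; signal on channel 2 match; flag F3 raised match; signal on channel 4 match
(D) process P1 — signal on channel 3 match (via signal on channel 1 → signal on channel 3); rate R decreasing match (via flag F1 raised → parameter Z elevated → rate R decreasing); signal on channel 2 match; flag F3 raised match; signal on channel 4 match
(D) is the only candidate with no mismatches.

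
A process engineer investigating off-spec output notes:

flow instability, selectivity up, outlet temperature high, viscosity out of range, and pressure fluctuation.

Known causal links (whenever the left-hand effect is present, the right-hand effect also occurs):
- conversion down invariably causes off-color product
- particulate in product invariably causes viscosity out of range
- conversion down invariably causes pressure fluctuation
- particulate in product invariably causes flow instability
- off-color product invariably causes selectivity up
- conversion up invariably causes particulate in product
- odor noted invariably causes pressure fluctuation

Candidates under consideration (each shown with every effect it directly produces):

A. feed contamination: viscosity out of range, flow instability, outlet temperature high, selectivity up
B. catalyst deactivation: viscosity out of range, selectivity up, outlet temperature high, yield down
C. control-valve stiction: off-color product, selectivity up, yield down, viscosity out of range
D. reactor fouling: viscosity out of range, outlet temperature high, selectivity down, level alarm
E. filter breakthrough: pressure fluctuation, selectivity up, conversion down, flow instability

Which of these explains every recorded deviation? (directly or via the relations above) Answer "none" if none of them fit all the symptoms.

Checking each candidate against the observations:
(A) feed contamination — does not account for pressure fluctuation
(B) catalyst deactivation — flow instability ✗; selectivity up ✓; outlet temperature high ✓; viscosity out of range ✓; pressure fluctuation ✗
(C) control-valve stiction — does not account for flow instability, outlet temperature high, pressure fluctuation
(D) reactor fouling — fails on flow instability, selectivity up, pressure fluctuation (predicts selectivity down, not selectivity up)
(E) filter breakthrough — does not account for outlet temperature high, viscosity out of range
None of the listed candidates fits everything.

none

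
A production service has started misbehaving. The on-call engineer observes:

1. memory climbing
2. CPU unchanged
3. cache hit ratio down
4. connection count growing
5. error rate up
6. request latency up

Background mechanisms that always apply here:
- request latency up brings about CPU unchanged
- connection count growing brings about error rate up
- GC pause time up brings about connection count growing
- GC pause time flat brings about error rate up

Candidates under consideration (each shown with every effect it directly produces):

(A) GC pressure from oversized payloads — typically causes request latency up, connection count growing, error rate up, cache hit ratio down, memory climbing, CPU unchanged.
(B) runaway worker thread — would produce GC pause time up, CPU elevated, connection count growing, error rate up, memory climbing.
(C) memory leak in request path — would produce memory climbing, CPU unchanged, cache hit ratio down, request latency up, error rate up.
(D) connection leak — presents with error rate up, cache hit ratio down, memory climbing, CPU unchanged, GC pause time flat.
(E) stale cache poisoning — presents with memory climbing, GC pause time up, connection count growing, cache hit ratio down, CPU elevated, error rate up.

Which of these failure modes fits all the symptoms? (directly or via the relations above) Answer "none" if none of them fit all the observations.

For each candidate, compare predicted effects to what was observed:
(A) GC pressure from oversized payloads — accounts for every observation
(B) runaway worker thread — memory climbing +; CPU unchanged -; cache hit ratio down -; connection count growing +; error rate up +; request latency up -
(C) memory leak in request path — does not account for connection count growing
(D) connection leak — memory climbing +; CPU unchanged +; cache hit ratio down +; connection count growing -; error rate up +; request latency up -
(E) stale cache poisoning — memory climbing +; CPU unchanged -; cache hit ratio down +; connection count growing +; error rate up +; request latency up -
Only (A) is consistent with every observation.

A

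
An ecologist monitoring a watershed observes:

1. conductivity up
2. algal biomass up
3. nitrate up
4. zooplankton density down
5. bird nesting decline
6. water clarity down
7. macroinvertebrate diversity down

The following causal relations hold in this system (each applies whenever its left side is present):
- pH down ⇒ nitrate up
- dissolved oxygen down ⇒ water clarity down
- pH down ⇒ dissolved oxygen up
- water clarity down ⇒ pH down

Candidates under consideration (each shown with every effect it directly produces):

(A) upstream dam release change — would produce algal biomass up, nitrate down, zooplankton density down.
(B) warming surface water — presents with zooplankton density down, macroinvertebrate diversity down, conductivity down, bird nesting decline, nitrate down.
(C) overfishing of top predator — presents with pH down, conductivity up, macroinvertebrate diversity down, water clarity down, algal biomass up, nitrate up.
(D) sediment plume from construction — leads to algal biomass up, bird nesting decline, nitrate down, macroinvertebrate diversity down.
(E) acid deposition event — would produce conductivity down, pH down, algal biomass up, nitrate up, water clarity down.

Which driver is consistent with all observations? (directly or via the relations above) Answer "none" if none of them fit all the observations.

Checking each candidate against the observations:
(A) upstream dam release change — conductivity up NO; algal biomass up yes; nitrate up NO; zooplankton density down yes; bird nesting decline NO; water clarity down NO; macroinvertebrate diversity down NO
(B) warming surface water — conductivity up NO; algal biomass up NO; nitrate up NO; zooplankton density down yes; bird nesting decline yes; water clarity down NO; macroinvertebrate diversity down yes
(C) overfishing of top predator — conductivity up yes; algal biomass up yes; nitrate up yes; zooplankton density down NO; bird nesting decline NO; water clarity down yes; macroinvertebrate diversity down yes
(D) sediment plume from construction — fails on conductivity up, nitrate up, zooplankton density down, water clarity down (predicts nitrate down, not nitrate up)
(E) acid deposition event — fails on conductivity up, zooplankton density down, bird nesting decline, macroinvertebrate diversity down (predicts conductivity down, not conductivity up)
None of the listed candidates fits everything.

none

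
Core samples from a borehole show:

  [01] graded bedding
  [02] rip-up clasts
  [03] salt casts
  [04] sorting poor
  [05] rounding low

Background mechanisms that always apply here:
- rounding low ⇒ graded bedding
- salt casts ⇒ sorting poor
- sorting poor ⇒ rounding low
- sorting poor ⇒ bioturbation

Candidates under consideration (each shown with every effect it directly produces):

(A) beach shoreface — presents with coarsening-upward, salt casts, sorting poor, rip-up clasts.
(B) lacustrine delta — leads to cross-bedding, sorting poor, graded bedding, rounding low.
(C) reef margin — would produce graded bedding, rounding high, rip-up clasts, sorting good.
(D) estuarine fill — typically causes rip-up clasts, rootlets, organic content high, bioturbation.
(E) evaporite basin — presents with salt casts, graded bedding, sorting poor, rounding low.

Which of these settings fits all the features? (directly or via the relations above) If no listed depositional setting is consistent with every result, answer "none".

A

Checking each candidate against the observations:
(A) beach shoreface — graded bedding yes (via sorting poor → rounding low → graded bedding); rip-up clasts yes; salt casts yes; sorting poor yes; rounding low yes (via sorting poor → rounding low)
(B) lacustrine delta — does not account for rip-up clasts, salt casts
(C) reef margin — graded bedding yes; rip-up clasts yes; salt casts NO; sorting poor NO; rounding low NO
(D) estuarine fill — graded bedding NO; rip-up clasts yes; salt casts NO; sorting poor NO; rounding low NO
(E) evaporite basin — does not account for rip-up clasts
(A) is the only candidate with no mismatches.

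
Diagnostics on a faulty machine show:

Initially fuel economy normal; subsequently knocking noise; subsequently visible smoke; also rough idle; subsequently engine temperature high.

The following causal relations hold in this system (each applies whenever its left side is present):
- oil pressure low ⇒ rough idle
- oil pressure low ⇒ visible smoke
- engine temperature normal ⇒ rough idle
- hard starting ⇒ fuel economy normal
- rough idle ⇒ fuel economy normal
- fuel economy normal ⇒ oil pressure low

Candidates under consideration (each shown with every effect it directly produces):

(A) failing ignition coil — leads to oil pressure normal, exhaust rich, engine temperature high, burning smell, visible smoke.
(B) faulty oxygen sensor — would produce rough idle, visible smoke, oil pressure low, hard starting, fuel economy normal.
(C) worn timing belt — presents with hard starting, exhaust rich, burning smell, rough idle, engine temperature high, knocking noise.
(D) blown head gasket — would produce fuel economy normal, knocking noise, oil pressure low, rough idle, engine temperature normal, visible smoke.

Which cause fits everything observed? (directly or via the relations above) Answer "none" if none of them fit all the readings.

Testing each hypothesis:
(A) failing ignition coil — fuel economy normal -; knocking noise -; visible smoke +; rough idle -; engine temperature high +
(B) faulty oxygen sensor — does not account for knocking noise, engine temperature high
(C) worn timing belt — accounts for every observation (fuel economy normal through rough idle → fuel economy normal)
(D) blown head gasket — fails on engine temperature high (predicts engine temperature normal, not engine temperature high)
(C) is the only candidate with no mismatches.

C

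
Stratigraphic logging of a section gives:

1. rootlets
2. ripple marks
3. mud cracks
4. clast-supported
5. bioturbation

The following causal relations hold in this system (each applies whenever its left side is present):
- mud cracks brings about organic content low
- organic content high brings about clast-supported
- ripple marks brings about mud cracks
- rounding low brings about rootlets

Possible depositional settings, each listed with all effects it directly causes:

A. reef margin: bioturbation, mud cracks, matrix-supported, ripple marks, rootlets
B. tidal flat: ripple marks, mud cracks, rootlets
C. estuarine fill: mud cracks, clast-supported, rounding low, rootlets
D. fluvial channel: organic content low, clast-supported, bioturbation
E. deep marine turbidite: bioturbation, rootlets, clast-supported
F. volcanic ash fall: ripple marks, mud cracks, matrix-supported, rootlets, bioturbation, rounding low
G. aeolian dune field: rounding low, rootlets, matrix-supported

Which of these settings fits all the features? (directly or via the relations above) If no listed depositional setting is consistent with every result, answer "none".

none

Per-candidate check:
(A) reef margin — rootlets match; ripple marks match; mud cracks match; clast-supported miss; bioturbation match
(B) tidal flat — rootlets match; ripple marks match; mud cracks match; clast-supported miss; bioturbation miss
(C) estuarine fill — does not account for ripple marks, bioturbation
(D) fluvial channel — rootlets miss; ripple marks miss; mud cracks miss; clast-supported match; bioturbation match
(E) deep marine turbidite — does not account for ripple marks, mud cracks
(F) volcanic ash fall — rootlets match; ripple marks match; mud cracks match; clast-supported miss; bioturbation match
(G) aeolian dune field — fails on ripple marks, mud cracks, clast-supported, bioturbation (predicts matrix-supported, not clast-supported)
No candidate is consistent with all observations.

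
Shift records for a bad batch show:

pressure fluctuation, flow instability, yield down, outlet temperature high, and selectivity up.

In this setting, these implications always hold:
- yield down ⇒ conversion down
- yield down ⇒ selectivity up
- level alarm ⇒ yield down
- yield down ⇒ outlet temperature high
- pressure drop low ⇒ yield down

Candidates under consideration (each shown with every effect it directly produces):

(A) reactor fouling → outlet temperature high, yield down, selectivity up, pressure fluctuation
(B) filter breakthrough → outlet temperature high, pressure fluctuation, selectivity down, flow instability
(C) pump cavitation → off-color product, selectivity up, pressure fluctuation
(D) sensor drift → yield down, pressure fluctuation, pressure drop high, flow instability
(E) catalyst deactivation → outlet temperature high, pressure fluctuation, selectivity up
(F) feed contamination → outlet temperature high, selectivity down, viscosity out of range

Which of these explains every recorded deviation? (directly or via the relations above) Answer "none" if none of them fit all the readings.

Checking each candidate against the observations:
(A) reactor fouling — does not account for flow instability
(B) filter breakthrough — pressure fluctuation ✓; flow instability ✓; yield down ✗; outlet temperature high ✓; selectivity up ✗
(C) pump cavitation — does not account for flow instability, yield down, outlet temperature high
(D) sensor drift — accounts for every observation (outlet temperature high via yield down → outlet temperature high)
(E) catalyst deactivation — pressure fluctuation ✓; flow instability ✗; yield down ✗; outlet temperature high ✓; selectivity up ✓
(F) feed contamination — pressure fluctuation ✗; flow instability ✗; yield down ✗; outlet temperature high ✓; selectivity up ✗
(D) alone accounts for all the evidence.

D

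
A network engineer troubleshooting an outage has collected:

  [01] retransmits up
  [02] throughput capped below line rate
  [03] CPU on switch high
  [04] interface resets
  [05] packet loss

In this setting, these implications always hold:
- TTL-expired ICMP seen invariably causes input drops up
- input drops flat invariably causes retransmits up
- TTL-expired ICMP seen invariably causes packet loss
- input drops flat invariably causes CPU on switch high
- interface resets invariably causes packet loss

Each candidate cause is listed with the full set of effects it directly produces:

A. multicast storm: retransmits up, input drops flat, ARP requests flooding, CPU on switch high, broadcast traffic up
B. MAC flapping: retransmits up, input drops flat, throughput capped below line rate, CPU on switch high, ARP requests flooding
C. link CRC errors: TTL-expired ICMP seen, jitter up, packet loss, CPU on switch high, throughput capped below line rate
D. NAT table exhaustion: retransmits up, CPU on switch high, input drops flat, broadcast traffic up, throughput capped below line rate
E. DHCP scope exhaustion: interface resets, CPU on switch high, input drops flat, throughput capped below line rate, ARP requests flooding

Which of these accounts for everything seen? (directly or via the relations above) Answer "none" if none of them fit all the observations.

Per-candidate check:
(A) multicast storm — retransmits up match; throughput capped below line rate miss; CPU on switch high match; interface resets miss; packet loss miss
(B) MAC flapping — does not account for interface resets, packet loss
(C) link CRC errors — does not account for retransmits up, interface resets
(D) NAT table exhaustion — retransmits up match; throughput capped below line rate match; CPU on switch high match; interface resets miss; packet loss miss
(E) DHCP scope exhaustion — retransmits up match (via input drops flat → retransmits up); throughput capped below line rate match; CPU on switch high match; interface resets match; packet loss match (via interface resets → packet loss)
Only (E) is consistent with every observation.

E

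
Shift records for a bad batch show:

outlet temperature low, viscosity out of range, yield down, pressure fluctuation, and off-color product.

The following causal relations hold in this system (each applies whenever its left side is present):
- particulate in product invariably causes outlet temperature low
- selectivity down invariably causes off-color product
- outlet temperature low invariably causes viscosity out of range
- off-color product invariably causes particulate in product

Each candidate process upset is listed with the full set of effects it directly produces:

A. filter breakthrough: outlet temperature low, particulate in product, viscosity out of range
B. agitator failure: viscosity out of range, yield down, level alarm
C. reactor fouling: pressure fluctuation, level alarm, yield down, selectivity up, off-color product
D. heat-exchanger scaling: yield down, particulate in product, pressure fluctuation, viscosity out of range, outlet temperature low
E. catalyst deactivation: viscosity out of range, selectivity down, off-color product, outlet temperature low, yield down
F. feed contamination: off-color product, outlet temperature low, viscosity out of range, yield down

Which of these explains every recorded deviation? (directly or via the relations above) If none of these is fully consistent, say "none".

Checking each candidate against the observations:
(A) filter breakthrough — outlet temperature low yes; viscosity out of range yes; yield down NO; pressure fluctuation NO; off-color product NO
(B) agitator failure — does not account for outlet temperature low, pressure fluctuation, off-color product
(C) reactor fouling — accounts for every observation (outlet temperature low by off-color product → particulate in product → outlet temperature low)
(D) heat-exchanger scaling — does not account for off-color product
(E) catalyst deactivation — outlet temperature low yes; viscosity out of range yes; yield down yes; pressure fluctuation NO; off-color product yes
(F) feed contamination — does not account for pressure fluctuation
(C) alone accounts for all the evidence.

C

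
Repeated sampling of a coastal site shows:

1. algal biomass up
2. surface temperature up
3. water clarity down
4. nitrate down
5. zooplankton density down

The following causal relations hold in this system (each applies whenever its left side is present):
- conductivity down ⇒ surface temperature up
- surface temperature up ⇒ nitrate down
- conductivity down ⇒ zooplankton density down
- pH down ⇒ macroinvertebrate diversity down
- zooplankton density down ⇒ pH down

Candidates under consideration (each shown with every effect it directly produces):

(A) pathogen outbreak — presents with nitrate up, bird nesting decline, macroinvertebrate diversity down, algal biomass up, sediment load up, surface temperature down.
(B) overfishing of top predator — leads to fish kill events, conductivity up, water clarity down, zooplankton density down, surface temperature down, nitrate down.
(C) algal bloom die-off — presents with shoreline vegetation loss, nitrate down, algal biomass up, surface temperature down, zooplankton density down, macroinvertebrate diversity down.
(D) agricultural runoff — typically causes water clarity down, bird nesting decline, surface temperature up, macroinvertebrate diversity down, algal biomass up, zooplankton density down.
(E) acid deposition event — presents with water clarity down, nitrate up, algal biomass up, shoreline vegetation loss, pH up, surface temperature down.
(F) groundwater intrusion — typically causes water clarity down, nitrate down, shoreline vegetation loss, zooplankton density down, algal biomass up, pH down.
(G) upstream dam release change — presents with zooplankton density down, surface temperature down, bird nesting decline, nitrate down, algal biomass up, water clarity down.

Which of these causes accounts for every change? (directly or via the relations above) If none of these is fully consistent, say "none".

Testing each hypothesis:
(A) pathogen outbreak — fails on surface temperature up, water clarity down, nitrate down, zooplankton density down (predicts surface temperature down, not surface temperature up; predicts nitrate up, not nitrate down)
(B) overfishing of top predator — algal biomass up ✗; surface temperature up ✗; water clarity down ✓; nitrate down ✓; zooplankton density down ✓
(C) algal bloom die-off — algal biomass up ✓; surface temperature up ✗; water clarity down ✗; nitrate down ✓; zooplankton density down ✓
(D) agricultural runoff — algal biomass up ✓; surface temperature up ✓; water clarity down ✓; nitrate down ✓ (through surface temperature up → nitrate down); zooplankton density down ✓
(E) acid deposition event — algal biomass up ✓; surface temperature up ✗; water clarity down ✓; nitrate down ✗; zooplankton density down ✗
(F) groundwater intrusion — does not account for surface temperature up
(G) upstream dam release change — fails on surface temperature up (predicts surface temperature down, not surface temperature up)
(D) alone accounts for all the evidence.

D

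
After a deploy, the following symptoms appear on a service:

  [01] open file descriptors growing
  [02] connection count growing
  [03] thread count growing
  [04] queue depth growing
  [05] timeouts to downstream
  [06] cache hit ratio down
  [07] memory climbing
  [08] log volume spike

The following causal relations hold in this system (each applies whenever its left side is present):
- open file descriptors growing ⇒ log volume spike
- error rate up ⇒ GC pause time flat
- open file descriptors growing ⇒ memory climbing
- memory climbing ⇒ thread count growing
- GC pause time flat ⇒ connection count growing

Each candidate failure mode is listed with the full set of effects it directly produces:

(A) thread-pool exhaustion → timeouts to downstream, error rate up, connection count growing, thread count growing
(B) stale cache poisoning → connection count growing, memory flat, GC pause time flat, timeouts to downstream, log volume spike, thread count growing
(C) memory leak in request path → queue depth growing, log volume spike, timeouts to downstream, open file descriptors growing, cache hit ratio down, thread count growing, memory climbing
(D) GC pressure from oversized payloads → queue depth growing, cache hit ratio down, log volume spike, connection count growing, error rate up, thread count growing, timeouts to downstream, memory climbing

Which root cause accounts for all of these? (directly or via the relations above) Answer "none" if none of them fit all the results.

none

Checking each candidate against the observations:
(A) thread-pool exhaustion — open file descriptors growing ✗; connection count growing ✓; thread count growing ✓; queue depth growing ✗; timeouts to downstream ✓; cache hit ratio down ✗; memory climbing ✗; log volume spike ✗
(B) stale cache poisoning — open file descriptors growing ✗; connection count growing ✓; thread count growing ✓; queue depth growing ✗; timeouts to downstream ✓; cache hit ratio down ✗; memory climbing ✗; log volume spike ✓
(C) memory leak in request path — does not account for connection count growing
(D) GC pressure from oversized payloads — does not account for open file descriptors growing
None of the listed candidates fits everything.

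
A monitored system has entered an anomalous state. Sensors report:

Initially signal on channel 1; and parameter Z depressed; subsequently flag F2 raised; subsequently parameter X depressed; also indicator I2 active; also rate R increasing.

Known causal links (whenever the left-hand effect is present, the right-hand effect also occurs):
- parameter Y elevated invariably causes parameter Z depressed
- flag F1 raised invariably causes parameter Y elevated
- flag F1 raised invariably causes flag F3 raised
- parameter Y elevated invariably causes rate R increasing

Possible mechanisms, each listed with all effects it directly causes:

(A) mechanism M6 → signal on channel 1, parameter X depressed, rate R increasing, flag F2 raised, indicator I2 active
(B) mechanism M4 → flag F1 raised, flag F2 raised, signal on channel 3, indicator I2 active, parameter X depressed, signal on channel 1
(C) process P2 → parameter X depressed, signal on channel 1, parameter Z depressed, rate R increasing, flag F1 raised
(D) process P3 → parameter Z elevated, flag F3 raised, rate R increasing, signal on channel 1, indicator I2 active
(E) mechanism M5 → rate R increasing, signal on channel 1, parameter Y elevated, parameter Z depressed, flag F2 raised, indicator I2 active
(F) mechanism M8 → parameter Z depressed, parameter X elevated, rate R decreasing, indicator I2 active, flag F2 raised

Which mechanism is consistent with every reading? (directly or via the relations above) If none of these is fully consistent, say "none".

B

For each candidate, compare predicted effects to what was observed:
(A) mechanism M6 — signal on channel 1 +; parameter Z depressed -; flag F2 raised +; parameter X depressed +; indicator I2 active +; rate R increasing +
(B) mechanism M4 — signal on channel 1 +; parameter Z depressed + (via flag F1 raised → parameter Y elevated → parameter Z depressed); flag F2 raised +; parameter X depressed +; indicator I2 active +; rate R increasing + (via flag F1 raised → parameter Y elevated → rate R increasing)
(C) process P2 — does not account for flag F2 raised, indicator I2 active
(D) process P3 — fails on parameter Z depressed, flag F2 raised, parameter X depressed (predicts parameter Z elevated, not parameter Z depressed)
(E) mechanism M5 — does not account for parameter X depressed
(F) mechanism M8 — fails on signal on channel 1, parameter X depressed, rate R increasing (predicts parameter X elevated, not parameter X depressed; predicts rate R decreasing, not rate R increasing)
(B) is the only candidate with no mismatches.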